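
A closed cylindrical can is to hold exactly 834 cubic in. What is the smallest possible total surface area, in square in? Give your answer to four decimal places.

With radius r and height h, πr²h = 834 so h = 834/(πr²), and S(r) = 2πr² + 2πrh = 2πr² + 2·834/r.
S'(r) = 4πr − 2·834/r² = 0 ⇒ r³ = 834/(2π), so r ≈ 5.1011 and h = 2r ≈ 10.2022.
S''(r) = 4π + 4·834/r³ > 0, so this is the minimum; S ≈ 490.4845.

490.4845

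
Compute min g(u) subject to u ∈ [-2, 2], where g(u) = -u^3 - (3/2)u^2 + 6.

g'(u) = -3u^2 - 3u, which vanishes at u = -1 and u = 0.
Candidates: g(-2) = 8,  g(-1) = 11/2,  g(0) = 6,  g(2) = -8.
Hence the absolute minimum is -8 at u = 2.

-8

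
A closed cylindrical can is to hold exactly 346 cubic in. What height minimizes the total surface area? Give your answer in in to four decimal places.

With radius r and height h, πr²h = 346 so h = 346/(πr²), and S(r) = 2πr² + 2πrh = 2πr² + 2·346/r.
S'(r) = 4πr − 2·346/r² = 0 ⇒ r³ = 346/(2π), so r ≈ 3.8045 and h = 2r ≈ 7.6090.
S''(r) = 4π + 4·346/r³ > 0, so this is the minimum; S ≈ 272.8341.

7.6090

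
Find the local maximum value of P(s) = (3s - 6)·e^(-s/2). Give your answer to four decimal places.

0.8120

By the product rule, P'(s) = (-(3/2)s + 6)·e^(-s/2). Since e^(-s/2) > 0, the only critical point is s = 4.
P''(4) has the same sign as -3/2 < 0, so this is a local maximum.
P(4) = (6)·e^(-2) ≈ 0.8120.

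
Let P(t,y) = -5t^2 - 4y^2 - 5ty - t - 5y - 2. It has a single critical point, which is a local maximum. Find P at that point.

∂P/∂t = -10t - 5y - 1 = 0 and ∂P/∂y = -5t - 8y - 5 = 0, so (t, y) = (17/55, -9/11).
The Hessian has P_{tt} = -10, P_{yy} = -8, P_{ty} = -5, giving D = 55 > 0 with P_{tt} < 0, so the point is a local maximum.
P(17/55, -9/11) = -6/55.

-6/55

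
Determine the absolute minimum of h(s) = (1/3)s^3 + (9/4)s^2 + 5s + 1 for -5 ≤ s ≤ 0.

Differentiating, h'(s) = s^2 + (9/2)s + 5; which vanishes at s = -5/2 and s = -2.
Compare values at every candidate in [-5, 0]: h(-5) = -113/12,  h(-5/2) = -127/48,  h(-2) = -8/3,  h(0) = 1.
The minimum over the interval is -113/12, attained at s = -5.

-113/12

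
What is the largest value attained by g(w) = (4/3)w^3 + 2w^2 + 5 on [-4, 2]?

Differentiating, g'(w) = 4w^2 + 4w; which vanishes at w = -1 and w = 0.
Candidates: g(-4) = -145/3,  g(-1) = 17/3,  g(0) = 5,  g(2) = 71/3.
Hence the absolute maximum is 71/3 at w = 2.

71/3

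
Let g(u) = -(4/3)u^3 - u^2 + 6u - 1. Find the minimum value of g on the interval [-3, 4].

The derivative is -4u^2 - 2u + 6, which vanishes at u = -3/2 and u = 1.
Evaluating at the critical points and endpoints: g(-3) = 8,  g(-3/2) = -31/4,  g(1) = 8/3,  g(4) = -235/3.
Hence the absolute minimum is -235/3 at u = 4.

-235/3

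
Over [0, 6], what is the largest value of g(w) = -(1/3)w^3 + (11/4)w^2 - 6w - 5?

g'(w) = -w^2 + (11/2)w - 6, which vanishes at w = 3/2 and w = 4.
Compare values at every candidate in [0, 6]: g(0) = -5,  g(3/2) = -143/16,  g(4) = -19/3,  g(6) = -14.
Hence the absolute maximum is -5 at w = 0.

-5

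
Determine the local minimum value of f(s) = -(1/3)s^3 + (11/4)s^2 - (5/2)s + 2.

Critical points: f'(s) = -s^2 + (11/2)s - 5/2 vanishes at s = 1/2, 5.
Since f''(s) = -2s + 11/2, we get f''(1/2) = 9/2 > 0 ⇒ local minimum; f''(5) = -9/2 < 0 ⇒ local maximum.
The local minimum is f(1/2) = 67/48.

67/48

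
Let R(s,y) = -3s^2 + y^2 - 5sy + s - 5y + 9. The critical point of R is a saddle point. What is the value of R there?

234/37

∂R/∂s = -6s - 5y + 1 = 0 and ∂R/∂y = -5s + 2y - 5 = 0, so (s, y) = (-23/37, 35/37).
The Hessian has R_{ss} = -6, R_{yy} = 2, R_{sy} = -5, giving D = -37 < 0, so the point is a saddle point.
R(-23/37, 35/37) = 234/37.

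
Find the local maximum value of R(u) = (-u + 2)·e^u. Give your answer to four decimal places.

R'(u) = (-1)·e^u + (-u + 2)·1·e^u = (-u + 1)·e^u. Since e^u > 0, the only critical point is u = 1.
R''(1) has the same sign as -1 < 0, so this is a local maximum.
R(1) = (1)·e^(1) ≈ 2.7183.

2.7183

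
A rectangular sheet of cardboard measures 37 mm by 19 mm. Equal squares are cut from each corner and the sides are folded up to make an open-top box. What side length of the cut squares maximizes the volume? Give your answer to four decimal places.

3.9922

With cut size x, the volume is V(x) = x(37 − 2x)(19 − 2x) for 0 < x < 9.5.
V'(x) = 12x^2 − 224x + 703. Setting V'(x) = 0 gives x ≈ 3.9922 (the root in (0, 9.5)).
V''(x) = 24x − 224 is negative there, so this is the maximum; V ≈ 1276.0039.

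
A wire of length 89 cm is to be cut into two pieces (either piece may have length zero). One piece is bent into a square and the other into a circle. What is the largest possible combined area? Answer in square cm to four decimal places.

Let x be the length used for the square. Square side x/4; circle radius (89−x)/(2π).
A(x) = (x/4)² + π·((89−x)/(2π))² = x²/16 + (89−x)²/(4π) for 0 ≤ x ≤ 89. A'(x) = x/8 − (89−x)/(2π) = 0 gives x = 4·89/(π+4) ≈ 49.8488.
A'' > 0, so the interior critical point is a minimum; the maximum is at an endpoint. A(0) = 630.3332 and A(89) = 495.0625, so the largest area is 630.3332.

630.3332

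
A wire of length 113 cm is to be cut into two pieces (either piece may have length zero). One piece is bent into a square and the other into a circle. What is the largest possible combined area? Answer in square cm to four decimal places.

1016.1247

Let x be the length used for the square. Square side x/4; circle radius (113−x)/(2π).
A(x) = (x/4)² + π·((113−x)/(2π))² = x²/16 + (113−x)²/(4π) for 0 ≤ x ≤ 113. A'(x) = x/8 − (113−x)/(2π) = 0 gives x = 4·113/(π+4) ≈ 63.2912.
A'' > 0, so the interior critical point is a minimum; the maximum is at an endpoint. A(0) = 1016.1247 and A(113) = 798.0625, so the largest area is 1016.1247.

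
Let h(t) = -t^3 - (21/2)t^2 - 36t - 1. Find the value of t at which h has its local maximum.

-3

h'(t) = -3t^2 - 21t - 36. Setting h'(t) = 0 gives t ∈ {-4, -3}.
h''(t) = -6t - 21. h''(-4) = 3 > 0 ⇒ local minimum; h''(-3) = -3 < 0 ⇒ local maximum.
So the local maximum value is h(-3) = 79/2.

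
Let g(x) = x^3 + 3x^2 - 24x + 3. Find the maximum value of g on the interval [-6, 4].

g'(x) = 3x^2 + 6x - 24, which vanishes at x = -4 and x = 2.
Compare values at every candidate in [-6, 4]: g(-6) = 39,  g(-4) = 83,  g(2) = -25,  g(4) = 19.
The maximum over the interval is 83, attained at x = -4.

83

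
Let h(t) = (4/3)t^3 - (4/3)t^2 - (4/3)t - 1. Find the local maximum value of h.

-61/81

Critical points: h'(t) = 4t^2 - (8/3)t - 4/3 vanishes at t = -1/3, 1.
h''(t) = 8t - 8/3. h''(-1/3) = -16/3 < 0 ⇒ local maximum; h''(1) = 16/3 > 0 ⇒ local minimum.
So the local maximum value is h(-1/3) = -61/81.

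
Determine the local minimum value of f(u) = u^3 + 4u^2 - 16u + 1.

f'(u) = 3u^2 + 8u - 16. Setting f'(u) = 0 gives u ∈ {-4, 4/3}.
Since f''(u) = 6u + 8, we get f''(-4) = -16 < 0 ⇒ local maximum; f''(4/3) = 16 > 0 ⇒ local minimum.
So the local minimum value is f(4/3) = -293/27.

-293/27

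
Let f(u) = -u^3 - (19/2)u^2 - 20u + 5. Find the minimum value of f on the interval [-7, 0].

-15/2

f'(u) = -3u^2 - 19u - 20, which vanishes at u = -5 and u = -4/3.
Compare values at every candidate in [-7, 0]: f(-7) = 45/2; f(-5) = -15/2; f(-4/3) = 463/27; f(0) = 5.
The minimum over the interval is -15/2, attained at u = -5.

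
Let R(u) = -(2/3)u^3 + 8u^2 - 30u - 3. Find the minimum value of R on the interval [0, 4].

-39

R'(u) = -2u^2 + 16u - 30, whose only zero in [0, 4] is u = 3.
Evaluating at the critical points and endpoints: R(0) = -3; R(3) = -39; R(4) = -113/3.
So the minimum is R(3) = -39.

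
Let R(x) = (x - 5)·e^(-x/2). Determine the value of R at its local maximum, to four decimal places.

R'(x) = 1·e^(-x/2) + (x - 5)·(-1/2)·e^(-x/2) = (-(1/2)x + 7/2)·e^(-x/2). Since e^(-x/2) > 0, the only critical point is x = 7.
R''(7) has the same sign as -1/2 < 0, so this is a local maximum.
R(7) = (2)·e^(-7/2) ≈ 0.0604.

0.0604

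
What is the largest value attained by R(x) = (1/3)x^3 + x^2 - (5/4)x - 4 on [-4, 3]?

41/4

Differentiating, R'(x) = x^2 + 2x - 5/4; which vanishes at x = -5/2 and x = 1/2.
Evaluating at the critical points and endpoints: R(-4) = -13/3; R(-5/2) = 1/6; R(1/2) = -13/3; R(3) = 41/4.
So the maximum is R(3) = 41/4.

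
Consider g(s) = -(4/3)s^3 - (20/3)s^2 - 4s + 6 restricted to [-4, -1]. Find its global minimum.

-6

g'(s) = -4s^2 - (40/3)s - 4, whose only zero in [-4, -1] is s = -3.
Compare values at every candidate in [-4, -1]: g(-4) = 2/3,  g(-3) = -6,  g(-1) = 14/3.
The minimum over the interval is -6, attained at s = -3.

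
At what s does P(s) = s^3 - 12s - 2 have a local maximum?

P'(s) = 3s^2 - 12 = 0 at s = -2, 2.
P''(s) = 6s. P''(-2) = -12 < 0 ⇒ local maximum; P''(2) = 12 > 0 ⇒ local minimum.
The local maximum is P(-2) = 14.

-2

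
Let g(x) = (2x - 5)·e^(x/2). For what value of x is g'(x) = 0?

1/2

Differentiating with the product rule gives g'(x) = (x - 1/2)·e^(x/2). Since e^(x/2) > 0, the only critical point is x = 1/2.
g''(1/2) has the same sign as 1 > 0, so this is a local minimum.
g(1/2) = (-4)·e^(1/4) ≈ -5.1361.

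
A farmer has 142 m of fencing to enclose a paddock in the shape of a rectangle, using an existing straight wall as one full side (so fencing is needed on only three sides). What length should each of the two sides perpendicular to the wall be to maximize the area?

Let the sides perpendicular to the wall have length x and the parallel side y, so 2x + y = 142 and the area is A = xy = x(142 − 2x).
A'(x) = 142 − 4x = 0 gives x = 71/2, and A''(x) = −4 < 0 confirms a maximum.
Then y = 142 − 2·71/2 = 71 and A = 5041/2.

71/2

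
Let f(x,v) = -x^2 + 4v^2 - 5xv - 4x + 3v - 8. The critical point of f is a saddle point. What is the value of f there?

∂f/∂x = -2x - 5v - 4 = 0 and ∂f/∂v = -5x + 8v + 3 = 0, so (x, v) = (-17/41, -26/41).
The Hessian has f_{xx} = -2, f_{vv} = 8, f_{xv} = -5, giving D = -41 < 0, so the point is a saddle point.
f(-17/41, -26/41) = -333/41.

-333/41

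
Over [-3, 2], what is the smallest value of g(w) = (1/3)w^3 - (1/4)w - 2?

-41/4

The derivative is w^2 - 1/4, which vanishes at w = -1/2 and w = 1/2.
Evaluating at the critical points and endpoints: g(-3) = -41/4, g(-1/2) = -23/12, g(1/2) = -25/12, g(2) = 1/6.
Hence the absolute minimum is -41/4 at w = -3.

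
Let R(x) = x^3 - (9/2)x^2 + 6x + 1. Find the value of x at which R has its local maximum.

1

R'(x) = 3x^2 - 9x + 6 = 0 at x = 1, 2.
Since R''(x) = 6x - 9, we get R''(1) = -3 < 0 ⇒ local maximum; R''(2) = 3 > 0 ⇒ local minimum.
So the local maximum value is R(1) = 7/2.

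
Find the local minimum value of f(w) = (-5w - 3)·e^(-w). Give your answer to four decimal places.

By the product rule, f'(w) = (5w - 2)·e^(-w). Since e^(-w) > 0, the only critical point is w = 2/5.
f''(2/5) has the same sign as 5 > 0, so this is a local minimum.
f(2/5) = (-5)·e^(-2/5) ≈ -3.3516.

-3.3516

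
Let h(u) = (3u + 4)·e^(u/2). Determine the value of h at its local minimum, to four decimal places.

-1.1333

h'(u) = 3·e^(u/2) + (3u + 4)·(1/2)·e^(u/2) = ((3/2)u + 5)·e^(u/2). Since e^(u/2) > 0, the only critical point is u = -10/3.
h''(-10/3) has the same sign as 3/2 > 0, so this is a local minimum.
h(-10/3) = (-6)·e^(-5/3) ≈ -1.1333.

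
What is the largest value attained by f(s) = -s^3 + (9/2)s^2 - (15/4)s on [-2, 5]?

The derivative is -3s^2 + 9s - 15/4, which vanishes at s = 1/2 and s = 5/2.
Compare values at every candidate in [-2, 5]: f(-2) = 67/2,  f(1/2) = -7/8,  f(5/2) = 25/8,  f(5) = -125/4.
The maximum over the interval is 67/2, attained at s = -2.

67/2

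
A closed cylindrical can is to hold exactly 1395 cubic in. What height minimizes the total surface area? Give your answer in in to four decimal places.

With radius r and height h, πr²h = 1395 so h = 1395/(πr²), and S(r) = 2πr² + 2πrh = 2πr² + 2·1395/r.
S'(r) = 4πr − 2·1395/r² = 0 ⇒ r³ = 1395/(2π), so r ≈ 6.0552 and h = 2r ≈ 12.1105.
S''(r) = 4π + 4·1395/r³ > 0, so this is the minimum; S ≈ 691.1368.

12.1105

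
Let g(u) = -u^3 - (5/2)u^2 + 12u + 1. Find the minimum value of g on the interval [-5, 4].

-55

Differentiating, g'(u) = -3u^2 - 5u + 12; which vanishes at u = -3 and u = 4/3.
Compare values at every candidate in [-5, 4]: g(-5) = 7/2; g(-3) = -61/2; g(4/3) = 275/27; g(4) = -55.
Hence the absolute minimum is -55 at u = 4.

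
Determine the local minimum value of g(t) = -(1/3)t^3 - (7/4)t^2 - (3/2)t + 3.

g'(t) = -t^2 - (7/2)t - 3/2 = 0 at t = -3, -1/2.
g''(t) = -2t - 7/2. g''(-3) = 5/2 > 0 ⇒ local minimum; g''(-1/2) = -5/2 < 0 ⇒ local maximum.
The local minimum is g(-3) = 3/4.

3/4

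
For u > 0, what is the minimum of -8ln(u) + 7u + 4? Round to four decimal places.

g'(u) = -8/u + 7 = 0 gives u = 8/7.
g''(u) = 8/u², which is positive for u > 0, so this is a local minimum.
g(8/7) = -8·ln(8/7) + 8 + 4 ≈ 10.9317.

10.9317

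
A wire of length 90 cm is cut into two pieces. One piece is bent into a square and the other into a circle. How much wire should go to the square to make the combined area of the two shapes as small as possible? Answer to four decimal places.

Let x be the length used for the square. Square side x/4; circle radius (90−x)/(2π).
A(x) = (x/4)² + π·((90−x)/(2π))² = x²/16 + (90−x)²/(4π) for 0 ≤ x ≤ 90. A'(x) = x/8 − (90−x)/(2π) = 0 gives x = 4·90/(π+4) ≈ 50.4089.
A'' = 1/8 + 1/(2π) > 0, so this gives the minimum combined area; x ≈ 50.4089 cm to the square.

50.4089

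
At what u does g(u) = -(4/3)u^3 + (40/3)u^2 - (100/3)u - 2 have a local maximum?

Critical points: g'(u) = -4u^2 + (80/3)u - 100/3 vanishes at u = 5/3, 5.
g''(u) = -8u + 80/3. g''(5/3) = 40/3 > 0 ⇒ local minimum; g''(5) = -40/3 < 0 ⇒ local maximum.
So the local maximum value is g(5) = -2.

5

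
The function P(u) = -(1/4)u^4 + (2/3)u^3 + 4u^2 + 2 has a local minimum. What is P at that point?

2

P'(u) = -u^3 + 2u^2 + 8u. Setting P'(u) = 0 gives u ∈ {-2, 0, 4}.
P''(u) = -3u^2 + 4u + 8. P''(-2) = -12 < 0 ⇒ local maximum; P''(0) = 8 > 0 ⇒ local minimum; P''(4) = -24 < 0 ⇒ local maximum.
Thus P has its local minimum at u = 0, with value 2.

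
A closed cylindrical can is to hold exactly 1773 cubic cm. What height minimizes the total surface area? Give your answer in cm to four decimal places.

With radius r and height h, πr²h = 1773 so h = 1773/(πr²), and S(r) = 2πr² + 2πrh = 2πr² + 2·1773/r.
S'(r) = 4πr − 2·1773/r² = 0 ⇒ r³ = 1773/(2π), so r ≈ 6.5591 and h = 2r ≈ 13.1182.
S''(r) = 4π + 4·1773/r³ > 0, so this is the minimum; S ≈ 810.9368.

13.1182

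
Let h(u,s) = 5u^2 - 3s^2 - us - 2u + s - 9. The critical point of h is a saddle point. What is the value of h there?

∂h/∂u = 10u - s - 2 = 0 and ∂h/∂s = -u - 6s + 1 = 0, so (u, s) = (13/61, 8/61).
The Hessian has h_{uu} = 10, h_{ss} = -6, h_{us} = -1, giving D = -61 < 0, so the point is a saddle point.
h(13/61, 8/61) = -558/61.

-558/61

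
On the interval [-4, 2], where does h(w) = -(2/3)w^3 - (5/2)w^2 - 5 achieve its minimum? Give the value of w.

2

h'(w) = -2w^2 - 5w, which vanishes at w = -5/2 and w = 0.
Evaluating at the critical points and endpoints: h(-4) = -7/3; h(-5/2) = -245/24; h(0) = -5; h(2) = -61/3.
The minimum over the interval is -61/3, attained at w = 2.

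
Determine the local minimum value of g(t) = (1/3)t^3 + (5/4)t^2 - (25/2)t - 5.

-1115/48

g'(t) = t^2 + (5/2)t - 25/2. Setting g'(t) = 0 gives t ∈ {-5, 5/2}.
g''(t) = 2t + 5/2. g''(-5) = -15/2 < 0 ⇒ local maximum; g''(5/2) = 15/2 > 0 ⇒ local minimum.
So the local minimum value is g(5/2) = -1115/48.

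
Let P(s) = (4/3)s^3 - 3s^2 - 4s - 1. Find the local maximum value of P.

P'(s) = 4s^2 - 6s - 4. Setting P'(s) = 0 gives s ∈ {-1/2, 2}.
Since P''(s) = 8s - 6, we get P''(-1/2) = -10 < 0 ⇒ local maximum; P''(2) = 10 > 0 ⇒ local minimum.
The local maximum is P(-1/2) = 1/12.

1/12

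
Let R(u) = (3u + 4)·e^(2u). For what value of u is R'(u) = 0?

By the product rule, R'(u) = (6u + 11)·e^(2u). Since e^(2u) > 0, the only critical point is u = -11/6.
R''(-11/6) has the same sign as 6 > 0, so this is a local minimum.
R(-11/6) = (-3/2)·e^(-11/3) ≈ -0.0383.

-11/6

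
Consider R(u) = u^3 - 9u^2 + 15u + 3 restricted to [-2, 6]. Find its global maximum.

The derivative is 3u^2 - 18u + 15, which vanishes at u = 1 and u = 5.
Evaluating at the critical points and endpoints: R(-2) = -71, R(1) = 10, R(5) = -22, R(6) = -15.
Hence the absolute maximum is 10 at u = 1.

10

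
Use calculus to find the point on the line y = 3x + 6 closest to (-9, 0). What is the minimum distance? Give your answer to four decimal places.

6.6408

Minimize D(x)^2 = (x + 9)^2 + (3x + 6)^2.
d/dx[D^2] = 2(x + 9) + 2·3·(3x + 6) = 0 ⇒ x = -27/10.
Then y = -21/10 and the distance is √(441/10) ≈ 6.6408.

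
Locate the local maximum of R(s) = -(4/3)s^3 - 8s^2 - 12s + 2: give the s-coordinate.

-1

R'(s) = -4s^2 - 16s - 12. Setting R'(s) = 0 gives s ∈ {-3, -1}.
Since R''(s) = -8s - 16, we get R''(-3) = 8 > 0 ⇒ local minimum; R''(-1) = -8 < 0 ⇒ local maximum.
The local maximum is R(-1) = 22/3.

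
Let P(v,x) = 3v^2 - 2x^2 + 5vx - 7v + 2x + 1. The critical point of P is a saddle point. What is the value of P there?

33/49

∂P/∂v = 6v + 5x - 7 = 0 and ∂P/∂x = 5v - 4x + 2 = 0, so (v, x) = (18/49, 47/49).
The Hessian has P_{vv} = 6, P_{xx} = -4, P_{vx} = 5, giving D = -49 < 0, so the point is a saddle point.
P(18/49, 47/49) = 33/49.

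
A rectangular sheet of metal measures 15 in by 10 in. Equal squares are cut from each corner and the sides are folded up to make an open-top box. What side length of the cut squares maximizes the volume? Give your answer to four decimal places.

1.9619

With cut size x, the volume is V(x) = x(15 − 2x)(10 − 2x) for 0 < x < 5.
V'(x) = 12x^2 − 100x + 150. Setting V'(x) = 0 gives x ≈ 1.9619 (the root in (0, 5)).
V''(x) = 24x − 100 is negative there, so this is the maximum; V ≈ 132.0382.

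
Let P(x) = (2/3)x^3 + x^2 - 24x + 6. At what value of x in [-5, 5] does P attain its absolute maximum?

Differentiating, P'(x) = 2x^2 + 2x - 24; which vanishes at x = -4 and x = 3.
Candidates: P(-5) = 203/3; P(-4) = 226/3; P(3) = -39; P(5) = -17/3.
So the maximum is P(-4) = 226/3.

-4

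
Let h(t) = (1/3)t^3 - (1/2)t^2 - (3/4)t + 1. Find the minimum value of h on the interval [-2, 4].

-13/6

Differentiating, h'(t) = t^2 - t - 3/4; which vanishes at t = -1/2 and t = 3/2.
Compare values at every candidate in [-2, 4]: h(-2) = -13/6; h(-1/2) = 29/24; h(3/2) = -1/8; h(4) = 34/3.
Hence the absolute minimum is -13/6 at t = -2.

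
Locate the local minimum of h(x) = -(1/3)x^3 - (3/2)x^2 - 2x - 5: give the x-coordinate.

Critical points: h'(x) = -x^2 - 3x - 2 vanishes at x = -2, -1.
Since h''(x) = -2x - 3, we get h''(-2) = 1 > 0 ⇒ local minimum; h''(-1) = -1 < 0 ⇒ local maximum.
The local minimum is h(-2) = -13/3.

-2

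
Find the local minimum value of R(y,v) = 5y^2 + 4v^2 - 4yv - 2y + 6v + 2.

∂R/∂y = 10y - 4v - 2 = 0 and ∂R/∂v = -4y + 8v + 6 = 0, so (y, v) = (-1/8, -13/16).
The Hessian has R_{yy} = 10, R_{vv} = 8, R_{yv} = -4, giving D = 64 > 0 with R_{yy} > 0, so the point is a local minimum.
R(-1/8, -13/16) = -5/16.

-5/16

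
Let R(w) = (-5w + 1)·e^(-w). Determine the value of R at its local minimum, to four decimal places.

-1.5060

Differentiating with the product rule gives R'(w) = (5w - 6)·e^(-w). Since e^(-w) > 0, the only critical point is w = 6/5.
R''(6/5) has the same sign as 5 > 0, so this is a local minimum.
R(6/5) = (-5)·e^(-6/5) ≈ -1.5060.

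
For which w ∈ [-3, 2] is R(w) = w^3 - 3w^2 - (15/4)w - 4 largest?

-1/2

Differentiating, R'(w) = 3w^2 - 6w - 15/4; whose only zero in [-3, 2] is w = -1/2.
Candidates: R(-3) = -187/4, R(-1/2) = -3, R(2) = -31/2.
The maximum over the interval is -3, attained at w = -1/2.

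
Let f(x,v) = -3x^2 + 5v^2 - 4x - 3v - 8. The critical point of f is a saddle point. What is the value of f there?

-427/60

∂f/∂x = -6x - 4 = 0 and ∂f/∂v = 10v - 3 = 0, so (x, v) = (-2/3, 3/10).
The Hessian has f_{xx} = -6, f_{vv} = 10, f_{xv} = 0, giving D = -60 < 0, so the point is a saddle point.
f(-2/3, 3/10) = -427/60.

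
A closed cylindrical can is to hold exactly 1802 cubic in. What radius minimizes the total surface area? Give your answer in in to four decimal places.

6.5946

With radius r and height h, πr²h = 1802 so h = 1802/(πr²), and S(r) = 2πr² + 2πrh = 2πr² + 2·1802/r.
S'(r) = 4πr − 2·1802/r² = 0 ⇒ r³ = 1802/(2π), so r ≈ 6.5946 and h = 2r ≈ 13.1893.
S''(r) = 4π + 4·1802/r³ > 0, so this is the minimum; S ≈ 819.7556.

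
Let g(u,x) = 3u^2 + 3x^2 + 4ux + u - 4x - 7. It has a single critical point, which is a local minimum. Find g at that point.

-207/20

∂g/∂u = 6u + 4x + 1 = 0 and ∂g/∂x = 4u + 6x - 4 = 0, so (u, x) = (-11/10, 7/5).
The Hessian has g_{uu} = 6, g_{xx} = 6, g_{ux} = 4, giving D = 20 > 0 with g_{uu} > 0, so the point is a local minimum.
g(-11/10, 7/5) = -207/20.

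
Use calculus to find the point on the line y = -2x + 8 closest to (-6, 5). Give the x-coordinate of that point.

Minimize D(x)^2 = (x + 6)^2 + (-2x + 3)^2.
d/dx[D^2] = 2(x + 6) + 2·(-2)·(-2x + 3) = 0 ⇒ x = 0.
Then y = 8 and the distance is √(45) ≈ 6.7082.

0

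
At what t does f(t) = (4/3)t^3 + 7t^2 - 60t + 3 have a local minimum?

5/2

Critical points: f'(t) = 4t^2 + 14t - 60 vanishes at t = -6, 5/2.
f''(t) = 8t + 14. f''(-6) = -34 < 0 ⇒ local maximum; f''(5/2) = 34 > 0 ⇒ local minimum.
The local minimum is f(5/2) = -989/12.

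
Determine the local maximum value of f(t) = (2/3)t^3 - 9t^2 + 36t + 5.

f'(t) = 2t^2 - 18t + 36 = 0 at t = 3, 6.
Since f''(t) = 4t - 18, we get f''(3) = -6 < 0 ⇒ local maximum; f''(6) = 6 > 0 ⇒ local minimum.
Thus f has its local maximum at t = 3, with value 50.

50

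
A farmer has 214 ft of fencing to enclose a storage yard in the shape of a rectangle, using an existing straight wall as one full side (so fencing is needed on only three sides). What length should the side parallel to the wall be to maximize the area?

Let the sides perpendicular to the wall have length x and the parallel side y, so 2x + y = 214 and the area is A = xy = x(214 − 2x).
A'(x) = 214 − 4x = 0 gives x = 107/2, and A''(x) = −4 < 0 confirms a maximum.
Then y = 214 − 2·107/2 = 107 and A = 11449/2.

107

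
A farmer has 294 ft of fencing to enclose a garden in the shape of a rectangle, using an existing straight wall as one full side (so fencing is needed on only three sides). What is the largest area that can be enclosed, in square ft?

Let the sides perpendicular to the wall have length x and the parallel side y, so 2x + y = 294 and the area is A = xy = x(294 − 2x).
A'(x) = 294 − 4x = 0 gives x = 147/2, and A''(x) = −4 < 0 confirms a maximum.
Then y = 294 − 2·147/2 = 147 and A = 21609/2.

21609/2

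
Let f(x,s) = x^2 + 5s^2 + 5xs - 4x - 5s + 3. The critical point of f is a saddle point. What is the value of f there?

∂f/∂x = 2x + 5s - 4 = 0 and ∂f/∂s = 5x + 10s - 5 = 0, so (x, s) = (-3, 2).
The Hessian has f_{xx} = 2, f_{ss} = 10, f_{xs} = 5, giving D = -5 < 0, so the point is a saddle point.
f(-3, 2) = 4.

4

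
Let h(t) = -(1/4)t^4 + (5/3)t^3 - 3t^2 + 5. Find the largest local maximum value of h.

5

h'(t) = -t^3 + 5t^2 - 6t = 0 at t = 0, 2, 3.
h''(t) = -3t^2 + 10t - 6. h''(0) = -6 < 0 ⇒ local maximum; h''(2) = 2 > 0 ⇒ local minimum; h''(3) = -3 < 0 ⇒ local maximum.
So the largest local maximum value is h(0) = 5.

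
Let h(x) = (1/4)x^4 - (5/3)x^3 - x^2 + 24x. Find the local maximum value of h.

Critical points: h'(x) = x^3 - 5x^2 - 2x + 24 vanishes at x = -2, 3, 4.
h''(x) = 3x^2 - 10x - 2. h''(-2) = 30 > 0 ⇒ local minimum; h''(3) = -5 < 0 ⇒ local maximum; h''(4) = 6 > 0 ⇒ local minimum.
So the local maximum value is h(3) = 153/4.

153/4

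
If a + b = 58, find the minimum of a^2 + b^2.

1682

With a + b = 58, a^2 + b^2 = a^2 + (58 − a)^2.
The derivative 2a − 2(58 − a) = 4a − 116 vanishes at a = 29; second derivative 4 > 0, a minimum.
The minimum is 2·(29)^2 = 1682.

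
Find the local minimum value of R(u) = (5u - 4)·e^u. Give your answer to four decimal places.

R'(u) = 5·e^u + (5u - 4)·1·e^u = (5u + 1)·e^u. Since e^u > 0, the only critical point is u = -1/5.
R''(-1/5) has the same sign as 5 > 0, so this is a local minimum.
R(-1/5) = (-5)·e^(-1/5) ≈ -4.0937.

-4.0937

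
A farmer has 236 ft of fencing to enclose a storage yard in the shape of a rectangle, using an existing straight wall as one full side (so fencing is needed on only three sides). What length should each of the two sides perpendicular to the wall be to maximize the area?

59

Let the sides perpendicular to the wall have length x and the parallel side y, so 2x + y = 236 and the area is A = xy = x(236 − 2x).
A'(x) = 236 − 4x = 0 gives x = 59, and A''(x) = −4 < 0 confirms a maximum.
Then y = 236 − 2·59 = 118 and A = 6962.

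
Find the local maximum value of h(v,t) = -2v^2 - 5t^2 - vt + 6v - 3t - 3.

∂h/∂v = -4v - t + 6 = 0 and ∂h/∂t = -v - 10t - 3 = 0, so (v, t) = (21/13, -6/13).
The Hessian has h_{vv} = -4, h_{tt} = -10, h_{vt} = -1, giving D = 39 > 0 with h_{vv} < 0, so the point is a local maximum.
h(21/13, -6/13) = 33/13.

33/13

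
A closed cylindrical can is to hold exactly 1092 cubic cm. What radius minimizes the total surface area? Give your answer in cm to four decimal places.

5.5806

With radius r and height h, πr²h = 1092 so h = 1092/(πr²), and S(r) = 2πr² + 2πrh = 2πr² + 2·1092/r.
S'(r) = 4πr − 2·1092/r² = 0 ⇒ r³ = 1092/(2π), so r ≈ 5.5806 and h = 2r ≈ 11.1612.
S''(r) = 4π + 4·1092/r³ > 0, so this is the minimum; S ≈ 587.0336.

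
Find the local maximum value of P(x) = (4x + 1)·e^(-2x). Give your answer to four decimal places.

Differentiating with the product rule gives P'(x) = (-8x + 2)·e^(-2x). Since e^(-2x) > 0, the only critical point is x = 1/4.
P''(1/4) has the same sign as -8 < 0, so this is a local maximum.
P(1/4) = (2)·e^(-1/2) ≈ 1.2131.

1.2131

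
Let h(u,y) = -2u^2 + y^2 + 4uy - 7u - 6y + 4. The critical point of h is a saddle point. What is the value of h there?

∂h/∂u = -4u + 4y - 7 = 0 and ∂h/∂y = 4u + 2y - 6 = 0, so (u, y) = (5/12, 13/6).
The Hessian has h_{uu} = -4, h_{yy} = 2, h_{uy} = 4, giving D = -24 < 0, so the point is a saddle point.
h(5/12, 13/6) = -95/24.

-95/24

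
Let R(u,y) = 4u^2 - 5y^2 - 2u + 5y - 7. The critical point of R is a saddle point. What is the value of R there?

∂R/∂u = 8u - 2 = 0 and ∂R/∂y = -10y + 5 = 0, so (u, y) = (1/4, 1/2).
The Hessian has R_{uu} = 8, R_{yy} = -10, R_{uy} = 0, giving D = -80 < 0, so the point is a saddle point.
R(1/4, 1/2) = -6.

-6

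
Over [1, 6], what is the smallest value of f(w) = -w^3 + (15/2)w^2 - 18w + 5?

f'(w) = -3w^2 + 15w - 18, which vanishes at w = 2 and w = 3.
Candidates: f(1) = -13/2; f(2) = -9; f(3) = -17/2; f(6) = -49.
So the minimum is f(6) = -49.

-49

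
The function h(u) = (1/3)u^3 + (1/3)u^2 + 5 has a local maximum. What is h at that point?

409/81

Critical points: h'(u) = u^2 + (2/3)u vanishes at u = -2/3, 0.
Since h''(u) = 2u + 2/3, we get h''(-2/3) = -2/3 < 0 ⇒ local maximum; h''(0) = 2/3 > 0 ⇒ local minimum.
The local maximum is h(-2/3) = 409/81.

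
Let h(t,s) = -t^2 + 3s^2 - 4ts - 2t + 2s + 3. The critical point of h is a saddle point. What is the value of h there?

∂h/∂t = -2t - 4s - 2 = 0 and ∂h/∂s = -4t + 6s + 2 = 0, so (t, s) = (-1/7, -3/7).
The Hessian has h_{tt} = -2, h_{ss} = 6, h_{ts} = -4, giving D = -28 < 0, so the point is a saddle point.
h(-1/7, -3/7) = 19/7.

19/7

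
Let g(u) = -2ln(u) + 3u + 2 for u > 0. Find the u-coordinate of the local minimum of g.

g'(u) = -2/u + 3 = 0 gives u = 2/3.
g''(u) = 2/u², which is positive for u > 0, so this is a local minimum.
g(2/3) = -2·ln(2/3) + 2 + 2 ≈ 4.8109.

2/3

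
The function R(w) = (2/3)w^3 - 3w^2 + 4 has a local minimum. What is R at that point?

-5

Critical points: R'(w) = 2w^2 - 6w vanishes at w = 0, 3.
Since R''(w) = 4w - 6, we get R''(0) = -6 < 0 ⇒ local maximum; R''(3) = 6 > 0 ⇒ local minimum.
The local minimum is R(3) = -5.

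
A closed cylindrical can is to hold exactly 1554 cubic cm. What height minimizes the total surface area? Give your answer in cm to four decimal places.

12.5541

With radius r and height h, πr²h = 1554 so h = 1554/(πr²), and S(r) = 2πr² + 2πrh = 2πr² + 2·1554/r.
S'(r) = 4πr − 2·1554/r² = 0 ⇒ r³ = 1554/(2π), so r ≈ 6.2771 and h = 2r ≈ 12.5541.
S''(r) = 4π + 4·1554/r³ > 0, so this is the minimum; S ≈ 742.7031.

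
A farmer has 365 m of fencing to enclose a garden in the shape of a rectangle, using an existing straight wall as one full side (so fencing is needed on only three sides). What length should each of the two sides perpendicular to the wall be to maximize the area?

Let the sides perpendicular to the wall have length x and the parallel side y, so 2x + y = 365 and the area is A = xy = x(365 − 2x).
A'(x) = 365 − 4x = 0 gives x = 365/4, and A''(x) = −4 < 0 confirms a maximum.
Then y = 365 − 2·365/4 = 365/2 and A = 133225/8.

365/4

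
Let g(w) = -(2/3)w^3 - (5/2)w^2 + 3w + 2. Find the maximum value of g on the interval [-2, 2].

The derivative is -2w^2 - 5w + 3, whose only zero in [-2, 2] is w = 1/2.
Candidates: g(-2) = -26/3, g(1/2) = 67/24, g(2) = -22/3.
The maximum over the interval is 67/24, attained at w = 1/2.

67/24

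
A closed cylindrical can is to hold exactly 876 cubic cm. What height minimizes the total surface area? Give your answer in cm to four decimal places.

10.3706

With radius r and height h, πr²h = 876 so h = 876/(πr²), and S(r) = 2πr² + 2πrh = 2πr² + 2·876/r.
S'(r) = 4πr − 2·876/r² = 0 ⇒ r³ = 876/(2π), so r ≈ 5.1853 and h = 2r ≈ 10.3706.
S''(r) = 4π + 4·876/r³ > 0, so this is the minimum; S ≈ 506.8163.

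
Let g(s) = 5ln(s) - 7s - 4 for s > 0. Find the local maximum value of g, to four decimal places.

g'(s) = 5/s − 7 = 0 gives s = 5/7.
g''(s) = -5/s², which is negative for s > 0, so this is a local maximum.
g(5/7) = 5·ln(5/7) - 5 - 4 ≈ -10.6824.

-10.6824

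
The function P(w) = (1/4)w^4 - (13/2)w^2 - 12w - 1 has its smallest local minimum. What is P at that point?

P'(w) = w^3 - 13w - 12 = 0 at w = -3, -1, 4.
Since P''(w) = 3w^2 - 13, we get P''(-3) = 14 > 0 ⇒ local minimum; P''(-1) = -10 < 0 ⇒ local maximum; P''(4) = 35 > 0 ⇒ local minimum.
So the smallest local minimum value is P(4) = -89.

-89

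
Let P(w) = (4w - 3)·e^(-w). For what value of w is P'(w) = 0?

Differentiating with the product rule gives P'(w) = (-4w + 7)·e^(-w). Since e^(-w) > 0, the only critical point is w = 7/4.
P''(7/4) has the same sign as -4 < 0, so this is a local maximum.
P(7/4) = (4)·e^(-7/4) ≈ 0.6951.

7/4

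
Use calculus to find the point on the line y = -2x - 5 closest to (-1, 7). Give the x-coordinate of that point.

Minimize D(x)^2 = (x + 1)^2 + (-2x - 12)^2.
d/dx[D^2] = 2(x + 1) + 2·(-2)·(-2x - 12) = 0 ⇒ x = -5.
Then y = 5 and the distance is √(20) ≈ 4.4721.

-5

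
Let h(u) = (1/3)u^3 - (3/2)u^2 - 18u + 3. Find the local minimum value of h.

h'(u) = u^2 - 3u - 18 = 0 at u = -3, 6.
Second-derivative test with h''(u) = 2u - 3: h''(-3) = -9 < 0 ⇒ local maximum; h''(6) = 9 > 0 ⇒ local minimum.
The local minimum is h(6) = -87.

-87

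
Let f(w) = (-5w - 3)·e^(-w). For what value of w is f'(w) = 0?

2/5

By the product rule, f'(w) = (5w - 2)·e^(-w). Since e^(-w) > 0, the only critical point is w = 2/5.
f''(2/5) has the same sign as 5 > 0, so this is a local minimum.
f(2/5) = (-5)·e^(-2/5) ≈ -3.3516.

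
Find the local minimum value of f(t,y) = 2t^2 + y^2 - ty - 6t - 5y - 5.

-151/7

∂f/∂t = 4t - y - 6 = 0 and ∂f/∂y = -t + 2y - 5 = 0, so (t, y) = (17/7, 26/7).
The Hessian has f_{tt} = 4, f_{yy} = 2, f_{ty} = -1, giving D = 7 > 0 with f_{tt} > 0, so the point is a local minimum.
f(17/7, 26/7) = -151/7.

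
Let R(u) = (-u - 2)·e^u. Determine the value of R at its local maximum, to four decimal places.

By the product rule, R'(u) = (-u - 3)·e^u. Since e^u > 0, the only critical point is u = -3.
R''(-3) has the same sign as -1 < 0, so this is a local maximum.
R(-3) = (1)·e^(-3) ≈ 0.0498.

0.0498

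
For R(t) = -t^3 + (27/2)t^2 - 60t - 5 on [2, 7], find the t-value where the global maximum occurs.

Differentiating, R'(t) = -3t^2 + 27t - 60; which vanishes at t = 4 and t = 5.
Compare values at every candidate in [2, 7]: R(2) = -79, R(4) = -93, R(5) = -185/2, R(7) = -213/2.
Hence the absolute maximum is -79 at t = 2.

2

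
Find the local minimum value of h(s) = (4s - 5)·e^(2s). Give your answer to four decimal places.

-8.9634

h'(s) = 4·e^(2s) + (4s - 5)·2·e^(2s) = (8s - 6)·e^(2s). Since e^(2s) > 0, the only critical point is s = 3/4.
h''(3/4) has the same sign as 8 > 0, so this is a local minimum.
h(3/4) = (-2)·e^(3/2) ≈ -8.9634.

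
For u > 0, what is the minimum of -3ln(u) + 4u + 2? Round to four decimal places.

5.8630

P'(u) = -3/u + 4 = 0 gives u = 3/4.
P''(u) = 3/u², which is positive for u > 0, so this is a local minimum.
P(3/4) = -3·ln(3/4) + 3 + 2 ≈ 5.8630.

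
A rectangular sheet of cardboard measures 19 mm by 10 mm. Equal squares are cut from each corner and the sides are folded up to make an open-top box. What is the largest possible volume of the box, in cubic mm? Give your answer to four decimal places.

With cut size x, the volume is V(x) = x(19 − 2x)(10 − 2x) for 0 < x < 5.
V'(x) = 12x^2 − 116x + 190. Setting V'(x) = 0 gives x ≈ 2.0897 (the root in (0, 5)).
V''(x) = 24x − 116 is negative there, so this is the maximum; V ≈ 180.2675.

180.2675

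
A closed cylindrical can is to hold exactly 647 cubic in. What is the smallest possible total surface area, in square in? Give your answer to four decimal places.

414.1116

With radius r and height h, πr²h = 647 so h = 647/(πr²), and S(r) = 2πr² + 2πrh = 2πr² + 2·647/r.
S'(r) = 4πr − 2·647/r² = 0 ⇒ r³ = 647/(2π), so r ≈ 4.6871 and h = 2r ≈ 9.3743.
S''(r) = 4π + 4·647/r³ > 0, so this is the minimum; S ≈ 414.1116.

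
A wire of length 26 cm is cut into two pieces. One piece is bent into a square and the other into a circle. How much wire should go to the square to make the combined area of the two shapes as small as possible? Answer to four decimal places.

14.5626

Let x be the length used for the square. Square side x/4; circle radius (26−x)/(2π).
A(x) = (x/4)² + π·((26−x)/(2π))² = x²/16 + (26−x)²/(4π) for 0 ≤ x ≤ 26. A'(x) = x/8 − (26−x)/(2π) = 0 gives x = 4·26/(π+4) ≈ 14.5626.
A'' = 1/8 + 1/(2π) > 0, so this gives the minimum combined area; x ≈ 14.5626 cm to the square.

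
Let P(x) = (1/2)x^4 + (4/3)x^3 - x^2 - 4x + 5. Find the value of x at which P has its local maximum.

-1

P'(x) = 2x^3 + 4x^2 - 2x - 4 = 0 at x = -2, -1, 1.
Since P''(x) = 6x^2 + 8x - 2, we get P''(-2) = 6 > 0 ⇒ local minimum; P''(-1) = -4 < 0 ⇒ local maximum; P''(1) = 12 > 0 ⇒ local minimum.
The local maximum is P(-1) = 43/6.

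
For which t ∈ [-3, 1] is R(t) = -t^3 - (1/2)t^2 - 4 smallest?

1

The derivative is -3t^2 - t, which vanishes at t = -1/3 and t = 0.
Compare values at every candidate in [-3, 1]: R(-3) = 37/2, R(-1/3) = -217/54, R(0) = -4, R(1) = -11/2.
So the minimum is R(1) = -11/2.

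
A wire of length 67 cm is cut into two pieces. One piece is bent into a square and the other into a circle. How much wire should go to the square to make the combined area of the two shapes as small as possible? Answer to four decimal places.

37.5266

Let x be the length used for the square. Square side x/4; circle radius (67−x)/(2π).
A(x) = (x/4)² + π·((67−x)/(2π))² = x²/16 + (67−x)²/(4π) for 0 ≤ x ≤ 67. A'(x) = x/8 − (67−x)/(2π) = 0 gives x = 4·67/(π+4) ≈ 37.5266.
A'' = 1/8 + 1/(2π) > 0, so this gives the minimum combined area; x ≈ 37.5266 cm to the square.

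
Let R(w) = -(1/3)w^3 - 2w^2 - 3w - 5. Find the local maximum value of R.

-11/3

Critical points: R'(w) = -w^2 - 4w - 3 vanishes at w = -3, -1.
Since R''(w) = -2w - 4, we get R''(-3) = 2 > 0 ⇒ local minimum; R''(-1) = -2 < 0 ⇒ local maximum.
So the local maximum value is R(-1) = -11/3.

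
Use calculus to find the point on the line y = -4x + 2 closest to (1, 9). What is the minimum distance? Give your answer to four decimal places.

2.6679

Minimize D(x)^2 = (x - 1)^2 + (-4x - 7)^2.
d/dx[D^2] = 2(x - 1) + 2·(-4)·(-4x - 7) = 0 ⇒ x = -27/17.
Then y = 142/17 and the distance is √(121/17) ≈ 2.6679.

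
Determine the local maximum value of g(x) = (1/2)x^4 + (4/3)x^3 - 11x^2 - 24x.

73/6

g'(x) = 2x^3 + 4x^2 - 22x - 24 = 0 at x = -4, -1, 3.
Since g''(x) = 6x^2 + 8x - 22, we get g''(-4) = 42 > 0 ⇒ local minimum; g''(-1) = -24 < 0 ⇒ local maximum; g''(3) = 56 > 0 ⇒ local minimum.
The local maximum is g(-1) = 73/6.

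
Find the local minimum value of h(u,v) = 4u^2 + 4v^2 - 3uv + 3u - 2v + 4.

∂h/∂u = 8u - 3v + 3 = 0 and ∂h/∂v = -3u + 8v - 2 = 0, so (u, v) = (-18/55, 7/55).
The Hessian has h_{uu} = 8, h_{vv} = 8, h_{uv} = -3, giving D = 55 > 0 with h_{uu} > 0, so the point is a local minimum.
h(-18/55, 7/55) = 186/55.

186/55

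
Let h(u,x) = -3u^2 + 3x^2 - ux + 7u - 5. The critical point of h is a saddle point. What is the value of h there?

∂h/∂u = -6u - x + 7 = 0 and ∂h/∂x = -u + 6x = 0, so (u, x) = (42/37, 7/37).
The Hessian has h_{uu} = -6, h_{xx} = 6, h_{ux} = -1, giving D = -37 < 0, so the point is a saddle point.
h(42/37, 7/37) = -38/37.

-38/37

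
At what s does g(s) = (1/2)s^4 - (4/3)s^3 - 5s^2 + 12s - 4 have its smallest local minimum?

g'(s) = 2s^3 - 4s^2 - 10s + 12 = 0 at s = -2, 1, 3.
g''(s) = 6s^2 - 8s - 10. g''(-2) = 30 > 0 ⇒ local minimum; g''(1) = -12 < 0 ⇒ local maximum; g''(3) = 20 > 0 ⇒ local minimum.
So the smallest local minimum value is g(-2) = -88/3.

-2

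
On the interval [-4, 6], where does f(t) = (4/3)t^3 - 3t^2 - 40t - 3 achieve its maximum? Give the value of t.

The derivative is 4t^2 - 6t - 40, which vanishes at t = -5/2 and t = 4.
Evaluating at the critical points and endpoints: f(-4) = 71/3,  f(-5/2) = 689/12,  f(4) = -377/3,  f(6) = -63.
So the maximum is f(-5/2) = 689/12.

-5/2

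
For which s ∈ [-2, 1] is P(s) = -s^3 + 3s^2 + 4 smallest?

Differentiating, P'(s) = -3s^2 + 6s; whose only zero in [-2, 1] is s = 0.
Compare values at every candidate in [-2, 1]: P(-2) = 24; P(0) = 4; P(1) = 6.
So the minimum is P(0) = 4.

0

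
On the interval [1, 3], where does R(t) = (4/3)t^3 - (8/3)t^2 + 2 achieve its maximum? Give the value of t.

R'(t) = 4t^2 - (16/3)t, whose only zero in [1, 3] is t = 4/3.
Compare values at every candidate in [1, 3]: R(1) = 2/3; R(4/3) = 34/81; R(3) = 14.
So the maximum is R(3) = 14.

3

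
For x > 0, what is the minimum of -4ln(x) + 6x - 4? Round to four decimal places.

1.6219

g'(x) = -4/x + 6 = 0 gives x = 2/3.
g''(x) = 4/x², which is positive for x > 0, so this is a local minimum.
g(2/3) = -4·ln(2/3) + 4 - 4 ≈ 1.6219.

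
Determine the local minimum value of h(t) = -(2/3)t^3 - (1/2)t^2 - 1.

-25/24

h'(t) = -2t^2 - t = 0 at t = -1/2, 0.
Since h''(t) = -4t - 1, we get h''(-1/2) = 1 > 0 ⇒ local minimum; h''(0) = -1 < 0 ⇒ local maximum.
The local minimum is h(-1/2) = -25/24.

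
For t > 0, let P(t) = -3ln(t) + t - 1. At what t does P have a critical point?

P'(t) = -3/t + 1 = 0 gives t = 3.
P''(t) = 3/t², which is positive for t > 0, so this is a local minimum.
P(3) = -3·ln(3) + 3 - 1 ≈ -1.2958.

3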